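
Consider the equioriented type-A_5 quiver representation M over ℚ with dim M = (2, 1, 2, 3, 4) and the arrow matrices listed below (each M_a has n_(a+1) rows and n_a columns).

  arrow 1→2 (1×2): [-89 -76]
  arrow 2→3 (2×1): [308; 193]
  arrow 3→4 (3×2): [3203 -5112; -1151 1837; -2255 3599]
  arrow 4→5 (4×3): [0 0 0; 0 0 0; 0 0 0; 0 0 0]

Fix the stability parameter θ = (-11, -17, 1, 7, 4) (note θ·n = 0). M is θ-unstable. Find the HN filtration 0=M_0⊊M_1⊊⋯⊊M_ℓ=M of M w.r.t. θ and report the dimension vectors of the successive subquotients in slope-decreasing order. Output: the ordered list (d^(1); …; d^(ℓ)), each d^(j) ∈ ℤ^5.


Barcode: M ≅ I[1,1], I[1,4], I[3,4], I[4,4], I[5,5]^4. HN layers by μ_θ (5 steps, strictly decreasing):
  μ^(1)=7; μ^(2)=4; μ^(3)=1; μ^(4)=-11; μ^(5)=-14

((0, 0, 0, 3, 0); (0, 0, 0, 0, 4); (0, 0, 2, 0, 0); (1, 0, 0, 0, 0); (1, 1, 0, 0, 0))


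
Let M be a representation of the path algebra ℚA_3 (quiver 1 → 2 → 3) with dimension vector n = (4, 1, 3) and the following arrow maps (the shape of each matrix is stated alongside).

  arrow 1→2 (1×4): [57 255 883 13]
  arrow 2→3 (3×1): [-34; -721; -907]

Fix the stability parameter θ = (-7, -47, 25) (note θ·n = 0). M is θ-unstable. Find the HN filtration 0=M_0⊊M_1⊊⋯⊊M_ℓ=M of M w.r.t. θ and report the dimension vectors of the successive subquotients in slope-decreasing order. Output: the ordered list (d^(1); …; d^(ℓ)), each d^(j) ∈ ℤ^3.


Interval decomposition of M: I[1,1]^3, I[1,3], I[3,3]^2.
HN type (ℓ=3): μ^(1)=25; μ^(2)=-7; μ^(3)=-27

((0, 0, 3); (3, 0, 0); (1, 1, 0))


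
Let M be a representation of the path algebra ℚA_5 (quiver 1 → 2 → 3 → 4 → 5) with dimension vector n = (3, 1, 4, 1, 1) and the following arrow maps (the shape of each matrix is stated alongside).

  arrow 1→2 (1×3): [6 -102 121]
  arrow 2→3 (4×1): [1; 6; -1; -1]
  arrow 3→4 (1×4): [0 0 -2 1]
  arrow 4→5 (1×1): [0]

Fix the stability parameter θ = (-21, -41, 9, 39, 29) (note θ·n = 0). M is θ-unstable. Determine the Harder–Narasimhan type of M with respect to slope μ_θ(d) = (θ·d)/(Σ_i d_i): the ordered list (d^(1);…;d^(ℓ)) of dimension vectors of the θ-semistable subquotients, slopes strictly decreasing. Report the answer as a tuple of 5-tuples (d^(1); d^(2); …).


Interval decomposition of M: I[1,1]^2, I[1,4], I[3,3]^3, I[5,5].
HN type (ℓ=5): μ^(1)=39; μ^(2)=29; μ^(3)=9; μ^(4)=-21; μ^(5)=-31

((0, 0, 0, 1, 0); (0, 0, 0, 0, 1); (0, 0, 4, 0, 0); (2, 0, 0, 0, 0); (1, 1, 0, 0, 0))


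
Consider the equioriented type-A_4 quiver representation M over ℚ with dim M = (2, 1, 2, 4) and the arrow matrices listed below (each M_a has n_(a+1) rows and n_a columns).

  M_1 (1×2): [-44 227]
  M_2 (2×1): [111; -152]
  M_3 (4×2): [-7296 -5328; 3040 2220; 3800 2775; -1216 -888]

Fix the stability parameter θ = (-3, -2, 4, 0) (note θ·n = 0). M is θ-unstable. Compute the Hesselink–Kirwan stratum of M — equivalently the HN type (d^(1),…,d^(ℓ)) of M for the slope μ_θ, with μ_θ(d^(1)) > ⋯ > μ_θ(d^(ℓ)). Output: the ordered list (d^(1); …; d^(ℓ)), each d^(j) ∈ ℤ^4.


Barcode: M ≅ I[1,1], I[1,3], I[3,4], I[4,4]^3. HN layers by μ_θ (5 steps, strictly decreasing):
  μ^(1)=4; μ^(2)=2; μ^(3)=0; μ^(4)=-2; μ^(5)=-3

((0, 0, 1, 0); (0, 0, 1, 1); (0, 0, 0, 3); (0, 1, 0, 0); (2, 0, 0, 0))


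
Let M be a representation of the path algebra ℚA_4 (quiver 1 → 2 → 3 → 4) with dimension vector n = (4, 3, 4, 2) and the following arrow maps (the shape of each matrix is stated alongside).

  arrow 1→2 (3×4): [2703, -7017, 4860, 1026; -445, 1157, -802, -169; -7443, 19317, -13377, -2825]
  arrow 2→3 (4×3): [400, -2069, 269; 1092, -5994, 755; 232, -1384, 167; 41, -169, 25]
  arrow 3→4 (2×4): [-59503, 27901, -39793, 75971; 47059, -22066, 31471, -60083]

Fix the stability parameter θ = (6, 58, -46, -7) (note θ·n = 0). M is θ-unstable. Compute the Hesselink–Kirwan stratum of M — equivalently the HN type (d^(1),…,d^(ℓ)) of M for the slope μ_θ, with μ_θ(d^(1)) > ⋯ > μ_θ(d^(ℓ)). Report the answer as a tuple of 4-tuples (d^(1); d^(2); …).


Interval decomposition of M: I[1,1], I[1,3], I[1,4]^2, I[3,3].
HN type (ℓ=3): μ^(1)=6; μ^(2)=11/4; μ^(3)=-46

((2, 1, 1, 0); (2, 2, 2, 2); (0, 0, 1, 0))


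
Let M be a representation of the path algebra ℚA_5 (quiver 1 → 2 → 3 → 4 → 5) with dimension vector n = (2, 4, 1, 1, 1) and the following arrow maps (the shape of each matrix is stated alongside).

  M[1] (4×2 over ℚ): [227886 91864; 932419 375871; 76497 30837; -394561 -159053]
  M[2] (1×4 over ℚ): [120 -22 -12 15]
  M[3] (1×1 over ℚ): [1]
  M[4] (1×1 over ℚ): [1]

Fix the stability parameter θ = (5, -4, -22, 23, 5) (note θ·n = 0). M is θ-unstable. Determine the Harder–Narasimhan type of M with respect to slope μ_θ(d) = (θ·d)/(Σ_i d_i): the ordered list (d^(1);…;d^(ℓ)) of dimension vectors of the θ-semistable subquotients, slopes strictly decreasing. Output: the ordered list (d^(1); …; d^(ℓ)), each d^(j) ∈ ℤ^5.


Interval decomposition of M: I[1,2], I[1,5], I[2,2]^2.
HN type (ℓ=4): μ^(1)=14; μ^(2)=1/2; μ^(3)=-4; μ^(4)=-7

((0, 0, 0, 1, 1); (1, 1, 0, 0, 0); (0, 2, 0, 0, 0); (1, 1, 1, 0, 0))


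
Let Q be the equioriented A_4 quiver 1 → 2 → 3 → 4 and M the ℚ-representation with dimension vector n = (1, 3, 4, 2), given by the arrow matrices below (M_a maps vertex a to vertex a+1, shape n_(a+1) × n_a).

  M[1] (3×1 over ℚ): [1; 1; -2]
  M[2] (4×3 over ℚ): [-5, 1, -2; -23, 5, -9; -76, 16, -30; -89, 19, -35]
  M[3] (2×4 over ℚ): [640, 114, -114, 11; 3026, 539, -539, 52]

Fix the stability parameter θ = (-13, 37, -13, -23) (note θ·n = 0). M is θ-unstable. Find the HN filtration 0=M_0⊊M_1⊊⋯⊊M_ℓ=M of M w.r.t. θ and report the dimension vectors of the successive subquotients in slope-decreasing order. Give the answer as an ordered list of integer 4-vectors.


Interval decomposition of M: I[1,2], I[2,3], I[2,4], I[3,3], I[3,4].
HN type (ℓ=5): μ^(1)=37; μ^(2)=12; μ^(3)=1/3; μ^(4)=-13; μ^(5)=-18

((0, 1, 0, 0); (0, 1, 1, 0); (0, 1, 1, 1); (1, 0, 1, 0); (0, 0, 1, 1))


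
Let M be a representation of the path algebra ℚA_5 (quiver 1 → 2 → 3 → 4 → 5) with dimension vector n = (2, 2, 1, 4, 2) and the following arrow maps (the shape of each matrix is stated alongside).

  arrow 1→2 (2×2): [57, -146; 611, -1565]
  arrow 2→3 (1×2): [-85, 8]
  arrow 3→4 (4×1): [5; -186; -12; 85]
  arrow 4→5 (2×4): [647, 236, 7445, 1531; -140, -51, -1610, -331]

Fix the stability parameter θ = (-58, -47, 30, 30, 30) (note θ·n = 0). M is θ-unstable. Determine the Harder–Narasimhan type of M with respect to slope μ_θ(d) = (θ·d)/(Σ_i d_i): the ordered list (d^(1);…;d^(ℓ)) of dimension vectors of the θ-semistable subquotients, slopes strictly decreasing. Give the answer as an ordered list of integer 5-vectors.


Via rank(M_{q-1}∘⋯∘M_p): M ≅ I[1,2], I[1,5], I[4,4]^2, I[4,5].
μ_θ-semistable layers: μ^(1)=30; μ^(2)=-47; μ^(3)=-58

((0, 0, 1, 4, 2); (0, 2, 0, 0, 0); (2, 0, 0, 0, 0))


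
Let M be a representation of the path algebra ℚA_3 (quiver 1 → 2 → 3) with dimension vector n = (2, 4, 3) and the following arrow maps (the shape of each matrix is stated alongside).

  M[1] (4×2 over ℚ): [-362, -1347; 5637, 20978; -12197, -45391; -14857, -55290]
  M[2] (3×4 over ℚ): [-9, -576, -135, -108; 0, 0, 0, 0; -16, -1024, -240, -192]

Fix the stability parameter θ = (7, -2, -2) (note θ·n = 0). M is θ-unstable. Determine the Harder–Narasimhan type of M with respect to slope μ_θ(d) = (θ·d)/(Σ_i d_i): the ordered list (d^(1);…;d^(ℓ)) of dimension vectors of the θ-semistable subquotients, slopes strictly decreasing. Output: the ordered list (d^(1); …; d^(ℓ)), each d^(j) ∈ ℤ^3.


Via rank(M_{q-1}∘⋯∘M_p): M ≅ I[1,2], I[1,3], I[2,2]^2, I[3,3]^2.
μ_θ-semistable layers: μ^(1)=5/2; μ^(2)=1; μ^(3)=-2

((1, 1, 0); (1, 1, 1); (0, 2, 2))


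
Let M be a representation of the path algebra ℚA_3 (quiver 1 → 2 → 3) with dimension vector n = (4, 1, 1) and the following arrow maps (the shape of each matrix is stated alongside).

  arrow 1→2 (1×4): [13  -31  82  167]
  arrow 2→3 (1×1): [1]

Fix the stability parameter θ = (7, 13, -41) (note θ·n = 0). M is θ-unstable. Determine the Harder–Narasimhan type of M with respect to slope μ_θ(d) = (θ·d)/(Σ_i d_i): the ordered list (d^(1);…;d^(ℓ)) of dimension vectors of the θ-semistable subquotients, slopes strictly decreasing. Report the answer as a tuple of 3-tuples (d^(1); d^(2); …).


Barcode: M ≅ I[1,1]^3, I[1,3]. HN layers by μ_θ (2 steps, strictly decreasing):
  μ^(1)=7; μ^(2)=-7

((3, 0, 0); (1, 1, 1))


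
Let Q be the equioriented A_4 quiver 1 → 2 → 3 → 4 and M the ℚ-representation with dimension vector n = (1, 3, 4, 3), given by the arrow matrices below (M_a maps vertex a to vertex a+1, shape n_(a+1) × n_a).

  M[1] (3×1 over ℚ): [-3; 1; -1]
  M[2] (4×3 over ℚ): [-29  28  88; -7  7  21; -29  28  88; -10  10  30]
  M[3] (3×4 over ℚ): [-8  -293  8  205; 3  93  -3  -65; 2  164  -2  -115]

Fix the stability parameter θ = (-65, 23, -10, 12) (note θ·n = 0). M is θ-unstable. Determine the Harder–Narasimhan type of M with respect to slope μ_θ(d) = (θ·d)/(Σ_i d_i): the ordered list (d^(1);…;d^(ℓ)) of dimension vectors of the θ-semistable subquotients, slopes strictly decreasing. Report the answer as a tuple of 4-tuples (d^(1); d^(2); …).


Via rank(M_{q-1}∘⋯∘M_p): M ≅ I[1,4], I[2,2], I[2,3], I[3,4]^2.
μ_θ-semistable layers: μ^(1)=23; μ^(2)=12; μ^(3)=13/2; μ^(4)=-10; μ^(5)=-65

((0, 1, 0, 0); (0, 0, 0, 3); (0, 2, 2, 0); (0, 0, 2, 0); (1, 0, 0, 0))


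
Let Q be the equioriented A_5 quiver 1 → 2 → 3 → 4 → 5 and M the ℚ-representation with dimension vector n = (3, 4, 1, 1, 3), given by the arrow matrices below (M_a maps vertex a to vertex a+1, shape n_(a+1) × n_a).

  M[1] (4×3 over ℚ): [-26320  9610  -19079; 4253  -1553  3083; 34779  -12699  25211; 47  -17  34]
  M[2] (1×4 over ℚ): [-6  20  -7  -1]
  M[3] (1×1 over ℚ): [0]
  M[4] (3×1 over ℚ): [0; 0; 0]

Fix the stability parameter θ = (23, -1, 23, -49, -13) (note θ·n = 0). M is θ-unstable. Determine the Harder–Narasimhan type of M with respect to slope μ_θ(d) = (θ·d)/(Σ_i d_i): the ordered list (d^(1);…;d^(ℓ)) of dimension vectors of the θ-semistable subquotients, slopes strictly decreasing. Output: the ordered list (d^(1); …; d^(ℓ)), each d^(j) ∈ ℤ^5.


Barcode: M ≅ I[1,1], I[1,2], I[1,3], I[2,2]^2, I[4,4], I[5,5]^3. HN layers by μ_θ (5 steps, strictly decreasing):
  μ^(1)=23; μ^(2)=11; μ^(3)=-1; μ^(4)=-13; μ^(5)=-49

((1, 0, 1, 0, 0); (2, 2, 0, 0, 0); (0, 2, 0, 0, 0); (0, 0, 0, 0, 3); (0, 0, 0, 1, 0))


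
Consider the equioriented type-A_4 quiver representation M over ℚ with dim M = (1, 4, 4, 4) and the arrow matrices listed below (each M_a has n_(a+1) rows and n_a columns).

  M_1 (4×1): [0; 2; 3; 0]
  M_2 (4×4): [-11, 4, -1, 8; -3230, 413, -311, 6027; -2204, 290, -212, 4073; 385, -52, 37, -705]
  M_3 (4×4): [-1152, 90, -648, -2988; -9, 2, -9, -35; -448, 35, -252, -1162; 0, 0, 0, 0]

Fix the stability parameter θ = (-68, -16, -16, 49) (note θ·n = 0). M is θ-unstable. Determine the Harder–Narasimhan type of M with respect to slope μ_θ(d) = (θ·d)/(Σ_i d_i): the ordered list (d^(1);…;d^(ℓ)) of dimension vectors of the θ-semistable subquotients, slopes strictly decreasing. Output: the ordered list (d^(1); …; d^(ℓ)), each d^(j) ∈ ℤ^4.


Via rank(M_{q-1}∘⋯∘M_p): M ≅ I[1,4], I[2,2], I[2,3]^2, I[3,4], I[4,4]^2.
μ_θ-semistable layers: μ^(1)=49; μ^(2)=-16; μ^(3)=-68

((0, 0, 0, 4); (0, 4, 4, 0); (1, 0, 0, 0))


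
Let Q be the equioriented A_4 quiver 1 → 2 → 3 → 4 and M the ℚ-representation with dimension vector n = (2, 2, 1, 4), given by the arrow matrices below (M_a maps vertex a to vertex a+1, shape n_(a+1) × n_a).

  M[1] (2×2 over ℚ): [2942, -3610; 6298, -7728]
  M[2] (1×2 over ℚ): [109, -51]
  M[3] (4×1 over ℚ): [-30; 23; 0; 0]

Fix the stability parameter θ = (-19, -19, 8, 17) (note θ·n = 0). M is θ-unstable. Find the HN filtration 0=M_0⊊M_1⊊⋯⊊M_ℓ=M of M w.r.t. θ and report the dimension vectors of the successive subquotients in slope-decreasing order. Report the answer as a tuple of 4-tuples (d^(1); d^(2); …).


Barcode: M ≅ I[1,2], I[1,4], I[4,4]^3. HN layers by μ_θ (3 steps, strictly decreasing):
  μ^(1)=17; μ^(2)=8; μ^(3)=-19

((0, 0, 0, 4); (0, 0, 1, 0); (2, 2, 0, 0))


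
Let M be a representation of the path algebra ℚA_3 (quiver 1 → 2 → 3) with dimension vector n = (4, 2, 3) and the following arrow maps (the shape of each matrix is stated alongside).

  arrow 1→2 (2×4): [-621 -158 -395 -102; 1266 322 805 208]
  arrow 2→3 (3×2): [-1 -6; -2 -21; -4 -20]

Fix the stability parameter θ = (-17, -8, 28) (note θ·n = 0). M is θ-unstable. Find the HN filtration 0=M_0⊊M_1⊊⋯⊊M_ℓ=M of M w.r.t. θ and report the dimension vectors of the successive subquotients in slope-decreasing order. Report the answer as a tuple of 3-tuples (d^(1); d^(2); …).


Interval decomposition of M: I[1,1]^2, I[1,3]^2, I[3,3].
HN type (ℓ=3): μ^(1)=28; μ^(2)=-8; μ^(3)=-17

((0, 0, 3); (0, 2, 0); (4, 0, 0))


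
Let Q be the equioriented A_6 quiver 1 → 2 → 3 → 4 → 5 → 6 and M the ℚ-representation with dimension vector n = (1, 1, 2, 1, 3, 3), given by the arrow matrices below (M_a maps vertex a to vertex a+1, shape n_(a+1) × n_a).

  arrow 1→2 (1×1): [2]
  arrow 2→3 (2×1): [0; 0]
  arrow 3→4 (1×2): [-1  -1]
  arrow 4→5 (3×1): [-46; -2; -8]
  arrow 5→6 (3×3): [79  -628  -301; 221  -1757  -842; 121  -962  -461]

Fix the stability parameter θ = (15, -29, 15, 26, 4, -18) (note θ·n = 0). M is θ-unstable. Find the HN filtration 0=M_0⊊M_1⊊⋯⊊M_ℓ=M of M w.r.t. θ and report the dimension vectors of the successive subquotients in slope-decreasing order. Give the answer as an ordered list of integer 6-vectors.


Via rank(M_{q-1}∘⋯∘M_p): M ≅ I[1,2], I[3,3], I[3,6], I[5,5], I[5,6], I[6,6].
μ_θ-semistable layers: μ^(1)=15; μ^(2)=27/4; μ^(3)=4; μ^(4)=-7; μ^(5)=-18

((0, 0, 1, 0, 0, 0); (0, 0, 1, 1, 1, 1); (0, 0, 0, 0, 1, 0); (1, 1, 0, 0, 1, 1); (0, 0, 0, 0, 0, 1))


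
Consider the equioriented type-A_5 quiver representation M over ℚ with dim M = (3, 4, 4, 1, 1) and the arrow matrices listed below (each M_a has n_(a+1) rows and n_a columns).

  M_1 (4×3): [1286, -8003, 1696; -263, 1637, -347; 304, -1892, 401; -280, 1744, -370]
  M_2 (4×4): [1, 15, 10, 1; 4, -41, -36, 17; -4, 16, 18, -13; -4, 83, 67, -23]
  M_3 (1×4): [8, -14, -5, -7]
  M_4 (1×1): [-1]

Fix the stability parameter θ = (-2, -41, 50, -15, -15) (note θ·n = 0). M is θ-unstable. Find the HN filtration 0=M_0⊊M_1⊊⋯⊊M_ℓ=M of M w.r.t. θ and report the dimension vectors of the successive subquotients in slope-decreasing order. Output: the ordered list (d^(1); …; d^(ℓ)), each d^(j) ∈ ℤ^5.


Interval decomposition of M: I[1,3]^2, I[1,5], I[2,3].
HN type (ℓ=4): μ^(1)=50; μ^(2)=20/3; μ^(3)=-43/2; μ^(4)=-41

((0, 0, 3, 0, 0); (0, 0, 1, 1, 1); (3, 3, 0, 0, 0); (0, 1, 0, 0, 0))


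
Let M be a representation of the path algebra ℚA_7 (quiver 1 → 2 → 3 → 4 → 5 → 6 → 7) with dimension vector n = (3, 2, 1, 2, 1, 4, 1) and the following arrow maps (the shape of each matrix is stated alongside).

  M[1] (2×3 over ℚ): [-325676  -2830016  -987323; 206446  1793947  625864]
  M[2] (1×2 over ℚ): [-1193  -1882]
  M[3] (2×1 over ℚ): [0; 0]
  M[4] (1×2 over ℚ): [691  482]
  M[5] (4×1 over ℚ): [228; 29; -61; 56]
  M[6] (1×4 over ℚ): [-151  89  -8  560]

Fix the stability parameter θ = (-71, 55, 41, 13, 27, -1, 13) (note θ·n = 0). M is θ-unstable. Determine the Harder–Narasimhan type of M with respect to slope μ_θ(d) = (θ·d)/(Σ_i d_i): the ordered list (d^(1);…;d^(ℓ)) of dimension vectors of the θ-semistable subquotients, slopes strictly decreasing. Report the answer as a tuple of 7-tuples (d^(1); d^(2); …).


Interval decomposition of M: I[1,1], I[1,2], I[1,3], I[4,4], I[4,7], I[6,6]^3.
HN type (ℓ=5): μ^(1)=55; μ^(2)=48; μ^(3)=13; μ^(4)=-1; μ^(5)=-71

((0, 1, 0, 0, 0, 0, 0); (0, 1, 1, 0, 0, 0, 0); (0, 0, 0, 2, 1, 1, 1); (0, 0, 0, 0, 0, 3, 0); (3, 0, 0, 0, 0, 0, 0))


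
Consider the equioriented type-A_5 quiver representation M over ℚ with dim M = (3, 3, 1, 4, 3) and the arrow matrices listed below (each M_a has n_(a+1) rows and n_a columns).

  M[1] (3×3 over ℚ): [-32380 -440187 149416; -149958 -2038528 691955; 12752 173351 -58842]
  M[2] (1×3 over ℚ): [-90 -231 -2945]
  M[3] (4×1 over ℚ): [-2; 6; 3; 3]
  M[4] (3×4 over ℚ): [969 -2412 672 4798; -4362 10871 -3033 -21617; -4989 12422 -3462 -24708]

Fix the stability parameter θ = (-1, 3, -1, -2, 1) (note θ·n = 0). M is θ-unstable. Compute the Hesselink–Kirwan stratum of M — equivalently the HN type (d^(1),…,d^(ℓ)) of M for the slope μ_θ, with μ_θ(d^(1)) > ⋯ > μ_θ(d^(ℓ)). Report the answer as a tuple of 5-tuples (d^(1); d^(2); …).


Interval decomposition of M: I[1,1], I[1,2], I[1,4], I[2,2], I[4,4], I[4,5]^2, I[5,5].
HN type (ℓ=5): μ^(1)=3; μ^(2)=1; μ^(3)=0; μ^(4)=-1; μ^(5)=-2

((0, 2, 0, 0, 0); (0, 0, 0, 0, 3); (0, 1, 1, 1, 0); (3, 0, 0, 0, 0); (0, 0, 0, 3, 0))


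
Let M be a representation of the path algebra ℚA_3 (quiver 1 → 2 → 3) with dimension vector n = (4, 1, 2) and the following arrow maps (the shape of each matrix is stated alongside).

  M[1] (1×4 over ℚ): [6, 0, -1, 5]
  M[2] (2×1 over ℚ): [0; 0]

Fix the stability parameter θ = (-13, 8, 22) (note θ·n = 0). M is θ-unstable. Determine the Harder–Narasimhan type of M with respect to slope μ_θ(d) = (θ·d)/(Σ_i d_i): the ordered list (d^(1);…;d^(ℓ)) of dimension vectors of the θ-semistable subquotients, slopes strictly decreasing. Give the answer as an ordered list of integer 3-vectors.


Interval decomposition of M: I[1,1]^3, I[1,2], I[3,3]^2.
HN type (ℓ=3): μ^(1)=22; μ^(2)=8; μ^(3)=-13

((0, 0, 2); (0, 1, 0); (4, 0, 0))


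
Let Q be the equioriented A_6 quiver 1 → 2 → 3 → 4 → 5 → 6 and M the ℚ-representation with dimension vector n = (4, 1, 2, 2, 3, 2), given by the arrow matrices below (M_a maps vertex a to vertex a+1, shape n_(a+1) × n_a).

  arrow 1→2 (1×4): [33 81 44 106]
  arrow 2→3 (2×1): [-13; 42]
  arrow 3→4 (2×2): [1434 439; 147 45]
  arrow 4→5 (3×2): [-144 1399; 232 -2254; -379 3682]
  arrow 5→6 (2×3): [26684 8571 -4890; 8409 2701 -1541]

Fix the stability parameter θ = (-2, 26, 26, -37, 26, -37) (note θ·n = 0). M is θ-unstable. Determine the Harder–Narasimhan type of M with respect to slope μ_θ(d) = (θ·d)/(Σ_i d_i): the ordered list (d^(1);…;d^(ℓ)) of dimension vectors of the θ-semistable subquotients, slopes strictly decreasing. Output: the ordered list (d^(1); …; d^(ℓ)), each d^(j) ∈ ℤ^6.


Via rank(M_{q-1}∘⋯∘M_p): M ≅ I[1,1]^3, I[1,6], I[3,5], I[5,6].
μ_θ-semistable layers: μ^(1)=26; μ^(2)=4/5; μ^(3)=-2; μ^(4)=-11/2

((0, 0, 0, 0, 1, 0); (0, 1, 1, 1, 1, 1); (4, 0, 0, 0, 0, 0); (0, 0, 1, 1, 1, 1))


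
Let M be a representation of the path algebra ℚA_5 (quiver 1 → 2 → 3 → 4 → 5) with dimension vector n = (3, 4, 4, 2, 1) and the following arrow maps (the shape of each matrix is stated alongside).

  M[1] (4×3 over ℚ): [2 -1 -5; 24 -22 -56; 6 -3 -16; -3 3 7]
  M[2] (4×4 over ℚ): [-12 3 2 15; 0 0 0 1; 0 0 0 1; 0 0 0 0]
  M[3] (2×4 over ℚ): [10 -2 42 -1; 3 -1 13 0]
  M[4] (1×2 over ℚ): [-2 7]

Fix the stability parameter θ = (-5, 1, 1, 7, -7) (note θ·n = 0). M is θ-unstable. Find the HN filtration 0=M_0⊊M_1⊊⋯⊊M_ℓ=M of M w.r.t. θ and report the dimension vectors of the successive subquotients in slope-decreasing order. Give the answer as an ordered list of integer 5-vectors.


Via rank(M_{q-1}∘⋯∘M_p): M ≅ I[1,2]^2, I[1,5], I[2,3], I[3,3], I[3,4].
μ_θ-semistable layers: μ^(1)=7; μ^(2)=1; μ^(3)=1/2; μ^(4)=-5

((0, 0, 0, 1, 0); (0, 3, 3, 0, 0); (0, 1, 1, 1, 1); (3, 0, 0, 0, 0))


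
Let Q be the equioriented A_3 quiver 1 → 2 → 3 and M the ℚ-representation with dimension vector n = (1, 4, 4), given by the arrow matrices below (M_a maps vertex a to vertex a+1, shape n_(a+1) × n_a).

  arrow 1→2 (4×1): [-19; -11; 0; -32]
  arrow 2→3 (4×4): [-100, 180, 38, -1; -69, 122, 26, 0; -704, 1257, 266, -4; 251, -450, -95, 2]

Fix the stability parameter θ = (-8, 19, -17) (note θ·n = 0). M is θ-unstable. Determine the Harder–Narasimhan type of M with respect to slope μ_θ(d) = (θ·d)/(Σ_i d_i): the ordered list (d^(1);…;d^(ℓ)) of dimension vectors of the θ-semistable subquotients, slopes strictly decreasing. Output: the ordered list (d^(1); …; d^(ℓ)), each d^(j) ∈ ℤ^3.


Via rank(M_{q-1}∘⋯∘M_p): M ≅ I[1,3], I[2,3]^3.
μ_θ-semistable layers: μ^(1)=1; μ^(2)=-8

((0, 4, 4); (1, 0, 0))


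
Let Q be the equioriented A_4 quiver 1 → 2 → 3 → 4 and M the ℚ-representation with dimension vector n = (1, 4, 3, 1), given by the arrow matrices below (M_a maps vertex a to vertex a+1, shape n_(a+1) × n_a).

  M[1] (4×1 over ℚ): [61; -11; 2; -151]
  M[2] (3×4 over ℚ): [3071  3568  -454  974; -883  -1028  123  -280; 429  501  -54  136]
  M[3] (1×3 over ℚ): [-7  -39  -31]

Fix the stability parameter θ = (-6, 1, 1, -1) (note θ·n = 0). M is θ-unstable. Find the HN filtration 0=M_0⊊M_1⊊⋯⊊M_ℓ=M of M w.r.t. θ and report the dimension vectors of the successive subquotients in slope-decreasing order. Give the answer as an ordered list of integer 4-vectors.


Barcode: M ≅ I[1,4], I[2,2], I[2,3]^2. HN layers by μ_θ (3 steps, strictly decreasing):
  μ^(1)=1; μ^(2)=1/3; μ^(3)=-6

((0, 3, 2, 0); (0, 1, 1, 1); (1, 0, 0, 0))


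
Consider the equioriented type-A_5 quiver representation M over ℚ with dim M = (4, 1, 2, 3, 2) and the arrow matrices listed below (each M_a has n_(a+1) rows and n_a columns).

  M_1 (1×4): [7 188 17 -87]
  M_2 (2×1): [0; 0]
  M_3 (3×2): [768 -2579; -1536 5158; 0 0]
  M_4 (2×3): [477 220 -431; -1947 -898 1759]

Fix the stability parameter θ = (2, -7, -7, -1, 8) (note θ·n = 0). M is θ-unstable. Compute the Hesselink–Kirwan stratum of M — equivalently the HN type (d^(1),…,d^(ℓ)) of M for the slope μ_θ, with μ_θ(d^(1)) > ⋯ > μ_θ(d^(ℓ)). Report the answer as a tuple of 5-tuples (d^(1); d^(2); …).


Interval decomposition of M: I[1,1]^3, I[1,2], I[3,3], I[3,5], I[4,4], I[4,5].
HN type (ℓ=5): μ^(1)=8; μ^(2)=2; μ^(3)=-1; μ^(4)=-5/2; μ^(5)=-7

((0, 0, 0, 0, 2); (3, 0, 0, 0, 0); (0, 0, 0, 3, 0); (1, 1, 0, 0, 0); (0, 0, 2, 0, 0))


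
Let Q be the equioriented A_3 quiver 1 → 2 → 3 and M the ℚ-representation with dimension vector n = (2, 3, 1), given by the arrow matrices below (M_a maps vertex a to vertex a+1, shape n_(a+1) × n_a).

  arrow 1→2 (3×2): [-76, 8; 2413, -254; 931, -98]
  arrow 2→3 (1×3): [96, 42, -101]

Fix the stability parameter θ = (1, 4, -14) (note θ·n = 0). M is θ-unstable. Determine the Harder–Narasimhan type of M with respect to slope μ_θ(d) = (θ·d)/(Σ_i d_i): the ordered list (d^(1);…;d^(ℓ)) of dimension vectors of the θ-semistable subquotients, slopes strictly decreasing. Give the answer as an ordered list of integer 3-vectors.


Via rank(M_{q-1}∘⋯∘M_p): M ≅ I[1,1], I[1,3], I[2,2]^2.
μ_θ-semistable layers: μ^(1)=4; μ^(2)=1; μ^(3)=-3

((0, 2, 0); (1, 0, 0); (1, 1, 1))


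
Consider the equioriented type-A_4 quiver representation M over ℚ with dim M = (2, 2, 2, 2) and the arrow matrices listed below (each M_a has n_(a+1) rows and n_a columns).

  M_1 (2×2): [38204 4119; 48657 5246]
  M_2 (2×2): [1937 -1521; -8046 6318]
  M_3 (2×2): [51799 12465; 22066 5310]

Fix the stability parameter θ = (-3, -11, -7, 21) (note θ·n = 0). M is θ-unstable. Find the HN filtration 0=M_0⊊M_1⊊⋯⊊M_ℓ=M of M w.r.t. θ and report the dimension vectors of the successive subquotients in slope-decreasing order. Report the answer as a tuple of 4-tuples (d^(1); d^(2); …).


Barcode: M ≅ I[1,2], I[1,4], I[3,3], I[4,4]. HN layers by μ_θ (2 steps, strictly decreasing):
  μ^(1)=21; μ^(2)=-7

((0, 0, 0, 2); (2, 2, 2, 0))


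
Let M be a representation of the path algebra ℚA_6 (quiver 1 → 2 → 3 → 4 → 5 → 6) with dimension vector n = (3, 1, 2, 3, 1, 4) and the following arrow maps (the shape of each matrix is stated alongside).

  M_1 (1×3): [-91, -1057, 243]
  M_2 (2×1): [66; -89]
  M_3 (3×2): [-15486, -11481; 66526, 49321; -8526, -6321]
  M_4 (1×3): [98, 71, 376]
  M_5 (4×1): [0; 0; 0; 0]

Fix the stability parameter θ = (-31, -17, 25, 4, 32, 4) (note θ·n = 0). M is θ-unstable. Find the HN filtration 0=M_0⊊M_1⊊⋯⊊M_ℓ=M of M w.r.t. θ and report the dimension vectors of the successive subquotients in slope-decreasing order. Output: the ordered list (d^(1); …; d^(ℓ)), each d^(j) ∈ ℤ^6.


Via rank(M_{q-1}∘⋯∘M_p): M ≅ I[1,1]^2, I[1,5], I[3,3], I[4,4]^2, I[6,6]^4.
μ_θ-semistable layers: μ^(1)=32; μ^(2)=25; μ^(3)=29/2; μ^(4)=4; μ^(5)=-17; μ^(6)=-31

((0, 0, 0, 0, 1, 0); (0, 0, 1, 0, 0, 0); (0, 0, 1, 1, 0, 0); (0, 0, 0, 2, 0, 4); (0, 1, 0, 0, 0, 0); (3, 0, 0, 0, 0, 0))


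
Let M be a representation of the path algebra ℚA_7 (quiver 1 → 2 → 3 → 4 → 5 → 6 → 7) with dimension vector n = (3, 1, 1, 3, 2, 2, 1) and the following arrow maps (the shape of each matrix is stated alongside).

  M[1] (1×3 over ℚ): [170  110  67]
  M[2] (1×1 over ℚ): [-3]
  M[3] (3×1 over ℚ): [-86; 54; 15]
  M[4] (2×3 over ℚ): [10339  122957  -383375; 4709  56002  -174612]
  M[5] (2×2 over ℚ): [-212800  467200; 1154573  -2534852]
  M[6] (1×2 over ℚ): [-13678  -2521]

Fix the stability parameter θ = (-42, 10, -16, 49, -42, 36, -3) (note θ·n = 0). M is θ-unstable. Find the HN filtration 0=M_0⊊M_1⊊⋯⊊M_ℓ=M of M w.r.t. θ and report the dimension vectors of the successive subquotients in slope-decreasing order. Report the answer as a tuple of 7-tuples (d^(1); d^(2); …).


Via rank(M_{q-1}∘⋯∘M_p): M ≅ I[1,1]^2, I[1,7], I[4,4], I[4,5], I[6,6].
μ_θ-semistable layers: μ^(1)=49; μ^(2)=36; μ^(3)=33/2; μ^(4)=7/2; μ^(5)=-3; μ^(6)=-42

((0, 0, 0, 1, 0, 0, 0); (0, 0, 0, 0, 0, 1, 0); (0, 0, 0, 0, 0, 1, 1); (0, 0, 0, 2, 2, 0, 0); (0, 1, 1, 0, 0, 0, 0); (3, 0, 0, 0, 0, 0, 0))


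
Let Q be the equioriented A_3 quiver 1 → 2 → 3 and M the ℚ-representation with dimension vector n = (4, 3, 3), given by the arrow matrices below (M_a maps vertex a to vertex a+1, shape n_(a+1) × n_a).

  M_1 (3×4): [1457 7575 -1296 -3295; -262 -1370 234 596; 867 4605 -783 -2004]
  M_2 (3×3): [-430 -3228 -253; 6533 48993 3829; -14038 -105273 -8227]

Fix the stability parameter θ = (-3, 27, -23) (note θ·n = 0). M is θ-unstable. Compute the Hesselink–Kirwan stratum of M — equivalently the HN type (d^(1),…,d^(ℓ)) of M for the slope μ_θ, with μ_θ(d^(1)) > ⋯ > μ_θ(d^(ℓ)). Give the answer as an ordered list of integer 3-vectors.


Via rank(M_{q-1}∘⋯∘M_p): M ≅ I[1,1]^2, I[1,3]^2, I[2,3].
μ_θ-semistable layers: μ^(1)=2; μ^(2)=-3

((0, 3, 3); (4, 0, 0))


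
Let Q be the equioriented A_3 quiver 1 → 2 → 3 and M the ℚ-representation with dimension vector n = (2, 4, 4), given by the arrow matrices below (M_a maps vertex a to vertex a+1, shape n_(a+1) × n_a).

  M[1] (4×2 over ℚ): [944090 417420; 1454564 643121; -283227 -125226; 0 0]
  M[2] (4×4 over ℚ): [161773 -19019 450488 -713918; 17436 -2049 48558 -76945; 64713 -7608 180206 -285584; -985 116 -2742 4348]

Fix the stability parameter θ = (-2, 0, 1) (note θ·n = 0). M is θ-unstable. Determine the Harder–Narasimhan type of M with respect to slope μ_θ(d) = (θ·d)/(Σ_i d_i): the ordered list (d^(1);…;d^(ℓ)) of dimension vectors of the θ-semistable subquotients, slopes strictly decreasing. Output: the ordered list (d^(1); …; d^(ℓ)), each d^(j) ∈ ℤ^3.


Via rank(M_{q-1}∘⋯∘M_p): M ≅ I[1,2], I[1,3], I[2,3]^2, I[3,3].
μ_θ-semistable layers: μ^(1)=1; μ^(2)=0; μ^(3)=-2

((0, 0, 4); (0, 4, 0); (2, 0, 0))


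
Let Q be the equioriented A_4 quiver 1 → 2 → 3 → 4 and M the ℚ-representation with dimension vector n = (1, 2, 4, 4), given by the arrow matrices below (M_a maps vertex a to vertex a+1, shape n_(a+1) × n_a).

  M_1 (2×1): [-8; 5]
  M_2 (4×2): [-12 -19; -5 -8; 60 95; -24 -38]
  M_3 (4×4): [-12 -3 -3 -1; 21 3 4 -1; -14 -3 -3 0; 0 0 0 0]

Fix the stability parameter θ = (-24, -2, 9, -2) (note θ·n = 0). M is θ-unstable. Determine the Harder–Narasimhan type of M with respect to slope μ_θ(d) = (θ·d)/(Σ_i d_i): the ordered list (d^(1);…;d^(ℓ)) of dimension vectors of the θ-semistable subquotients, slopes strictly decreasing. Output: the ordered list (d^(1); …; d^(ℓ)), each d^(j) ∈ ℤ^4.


Via rank(M_{q-1}∘⋯∘M_p): M ≅ I[1,4], I[2,3], I[3,4]^2, I[4,4].
μ_θ-semistable layers: μ^(1)=9; μ^(2)=7/2; μ^(3)=-2; μ^(4)=-24

((0, 0, 1, 0); (0, 0, 3, 3); (0, 2, 0, 1); (1, 0, 0, 0))


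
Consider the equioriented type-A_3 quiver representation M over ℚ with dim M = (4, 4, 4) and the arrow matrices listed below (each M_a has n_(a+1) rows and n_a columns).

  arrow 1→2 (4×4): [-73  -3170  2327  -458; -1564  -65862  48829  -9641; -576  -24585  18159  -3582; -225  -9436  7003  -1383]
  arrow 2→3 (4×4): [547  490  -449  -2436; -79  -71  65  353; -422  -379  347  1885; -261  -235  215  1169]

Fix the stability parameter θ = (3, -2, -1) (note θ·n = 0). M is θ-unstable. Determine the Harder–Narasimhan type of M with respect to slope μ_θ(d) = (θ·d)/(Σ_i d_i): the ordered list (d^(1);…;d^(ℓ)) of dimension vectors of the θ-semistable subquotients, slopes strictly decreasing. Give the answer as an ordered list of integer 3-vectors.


Barcode: M ≅ I[1,2], I[1,3]^3, I[3,3]. HN layers by μ_θ (3 steps, strictly decreasing):
  μ^(1)=1/2; μ^(2)=0; μ^(3)=-1

((1, 1, 0); (3, 3, 3); (0, 0, 1))


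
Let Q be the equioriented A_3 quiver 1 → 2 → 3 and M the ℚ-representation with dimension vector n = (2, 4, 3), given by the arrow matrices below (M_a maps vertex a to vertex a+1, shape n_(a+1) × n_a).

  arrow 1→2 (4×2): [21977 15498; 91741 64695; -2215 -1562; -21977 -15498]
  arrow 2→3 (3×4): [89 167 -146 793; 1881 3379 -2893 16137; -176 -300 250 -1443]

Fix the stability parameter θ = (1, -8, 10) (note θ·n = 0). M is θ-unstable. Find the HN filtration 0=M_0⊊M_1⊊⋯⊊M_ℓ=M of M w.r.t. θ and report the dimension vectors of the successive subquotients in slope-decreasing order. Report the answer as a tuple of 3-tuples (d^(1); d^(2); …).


Barcode: M ≅ I[1,3]^2, I[2,2], I[2,3]. HN layers by μ_θ (3 steps, strictly decreasing):
  μ^(1)=10; μ^(2)=-7/2; μ^(3)=-8

((0, 0, 3); (2, 2, 0); (0, 2, 0))


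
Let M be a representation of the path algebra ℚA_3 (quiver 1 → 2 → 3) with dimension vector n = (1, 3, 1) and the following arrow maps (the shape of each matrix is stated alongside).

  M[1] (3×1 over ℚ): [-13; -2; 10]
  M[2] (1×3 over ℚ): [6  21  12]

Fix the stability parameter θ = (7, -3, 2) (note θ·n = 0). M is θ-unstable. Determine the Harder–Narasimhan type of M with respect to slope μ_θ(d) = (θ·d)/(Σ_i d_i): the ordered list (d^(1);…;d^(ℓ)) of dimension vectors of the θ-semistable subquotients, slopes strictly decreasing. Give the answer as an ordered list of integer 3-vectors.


Interval decomposition of M: I[1,2], I[2,2], I[2,3].
HN type (ℓ=2): μ^(1)=2; μ^(2)=-3

((1, 1, 1); (0, 2, 0))


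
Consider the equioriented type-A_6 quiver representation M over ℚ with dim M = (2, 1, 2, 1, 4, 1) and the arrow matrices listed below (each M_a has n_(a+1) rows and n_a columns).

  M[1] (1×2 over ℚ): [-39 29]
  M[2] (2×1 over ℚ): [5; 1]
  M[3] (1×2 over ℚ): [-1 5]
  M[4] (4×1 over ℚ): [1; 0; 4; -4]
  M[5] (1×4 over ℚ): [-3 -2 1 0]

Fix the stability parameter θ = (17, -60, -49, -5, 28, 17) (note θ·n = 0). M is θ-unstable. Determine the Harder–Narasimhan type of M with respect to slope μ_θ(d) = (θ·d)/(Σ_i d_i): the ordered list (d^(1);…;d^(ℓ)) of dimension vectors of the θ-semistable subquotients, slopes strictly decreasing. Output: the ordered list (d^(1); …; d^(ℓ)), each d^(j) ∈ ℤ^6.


Barcode: M ≅ I[1,1], I[1,3], I[3,6], I[5,5]^3. HN layers by μ_θ (6 steps, strictly decreasing):
  μ^(1)=28; μ^(2)=45/2; μ^(3)=17; μ^(4)=-5; μ^(5)=-92/3; μ^(6)=-49

((0, 0, 0, 0, 3, 0); (0, 0, 0, 0, 1, 1); (1, 0, 0, 0, 0, 0); (0, 0, 0, 1, 0, 0); (1, 1, 1, 0, 0, 0); (0, 0, 1, 0, 0, 0))


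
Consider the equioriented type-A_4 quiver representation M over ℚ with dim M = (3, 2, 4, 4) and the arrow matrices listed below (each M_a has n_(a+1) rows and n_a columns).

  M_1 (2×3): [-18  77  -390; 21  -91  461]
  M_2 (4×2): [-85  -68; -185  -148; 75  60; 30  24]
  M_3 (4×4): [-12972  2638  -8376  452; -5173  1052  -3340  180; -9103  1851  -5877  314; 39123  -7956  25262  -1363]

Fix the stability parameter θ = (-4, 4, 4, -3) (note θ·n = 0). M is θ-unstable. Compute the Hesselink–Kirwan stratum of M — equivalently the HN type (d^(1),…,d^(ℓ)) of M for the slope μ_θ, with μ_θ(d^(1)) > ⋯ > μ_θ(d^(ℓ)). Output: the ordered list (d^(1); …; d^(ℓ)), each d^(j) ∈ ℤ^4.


Interval decomposition of M: I[1,1], I[1,2], I[1,4], I[3,4]^3.
HN type (ℓ=4): μ^(1)=4; μ^(2)=5/3; μ^(3)=1/2; μ^(4)=-4

((0, 1, 0, 0); (0, 1, 1, 1); (0, 0, 3, 3); (3, 0, 0, 0))


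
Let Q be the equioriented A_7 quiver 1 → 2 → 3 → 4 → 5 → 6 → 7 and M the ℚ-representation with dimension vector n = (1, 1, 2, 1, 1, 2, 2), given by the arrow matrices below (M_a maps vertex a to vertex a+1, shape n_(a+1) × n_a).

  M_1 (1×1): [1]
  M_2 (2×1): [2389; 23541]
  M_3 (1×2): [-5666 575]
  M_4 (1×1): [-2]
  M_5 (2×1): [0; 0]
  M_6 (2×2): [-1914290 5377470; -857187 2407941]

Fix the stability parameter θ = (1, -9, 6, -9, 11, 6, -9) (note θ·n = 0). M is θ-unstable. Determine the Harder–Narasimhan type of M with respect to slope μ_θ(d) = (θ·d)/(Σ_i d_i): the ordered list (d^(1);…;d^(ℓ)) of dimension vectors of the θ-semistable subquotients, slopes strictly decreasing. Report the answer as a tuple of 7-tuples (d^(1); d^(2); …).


Via rank(M_{q-1}∘⋯∘M_p): M ≅ I[1,5], I[3,3], I[6,6], I[6,7], I[7,7].
μ_θ-semistable layers: μ^(1)=11; μ^(2)=6; μ^(3)=-3/2; μ^(4)=-4; μ^(5)=-9

((0, 0, 0, 0, 1, 0, 0); (0, 0, 1, 0, 0, 1, 0); (0, 0, 1, 1, 0, 1, 1); (1, 1, 0, 0, 0, 0, 0); (0, 0, 0, 0, 0, 0, 1))


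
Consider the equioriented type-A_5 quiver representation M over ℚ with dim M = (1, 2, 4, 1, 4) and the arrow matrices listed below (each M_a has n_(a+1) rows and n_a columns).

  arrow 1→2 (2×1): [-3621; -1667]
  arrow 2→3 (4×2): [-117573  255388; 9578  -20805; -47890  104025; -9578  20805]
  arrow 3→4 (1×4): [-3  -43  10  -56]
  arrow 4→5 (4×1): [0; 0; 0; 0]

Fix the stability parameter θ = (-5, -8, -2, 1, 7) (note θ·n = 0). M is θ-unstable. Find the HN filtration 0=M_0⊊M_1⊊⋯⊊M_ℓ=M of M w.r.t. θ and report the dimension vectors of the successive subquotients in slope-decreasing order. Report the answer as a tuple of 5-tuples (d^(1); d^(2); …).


Via rank(M_{q-1}∘⋯∘M_p): M ≅ I[1,3], I[2,4], I[3,3]^2, I[5,5]^4.
μ_θ-semistable layers: μ^(1)=7; μ^(2)=1; μ^(3)=-2; μ^(4)=-13/2; μ^(5)=-8

((0, 0, 0, 0, 4); (0, 0, 0, 1, 0); (0, 0, 4, 0, 0); (1, 1, 0, 0, 0); (0, 1, 0, 0, 0))


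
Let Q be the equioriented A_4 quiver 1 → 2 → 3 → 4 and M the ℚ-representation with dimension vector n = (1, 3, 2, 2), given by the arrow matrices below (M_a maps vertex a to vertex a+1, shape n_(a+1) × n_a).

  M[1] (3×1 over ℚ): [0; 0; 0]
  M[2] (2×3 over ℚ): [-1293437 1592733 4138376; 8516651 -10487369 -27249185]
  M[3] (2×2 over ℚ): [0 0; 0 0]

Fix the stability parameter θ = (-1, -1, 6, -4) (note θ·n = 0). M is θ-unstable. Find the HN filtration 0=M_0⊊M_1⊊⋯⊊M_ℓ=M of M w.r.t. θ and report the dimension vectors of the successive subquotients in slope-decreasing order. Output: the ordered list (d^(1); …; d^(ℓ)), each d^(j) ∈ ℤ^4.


Via rank(M_{q-1}∘⋯∘M_p): M ≅ I[1,1], I[2,2], I[2,3]^2, I[4,4]^2.
μ_θ-semistable layers: μ^(1)=6; μ^(2)=-1; μ^(3)=-4

((0, 0, 2, 0); (1, 3, 0, 0); (0, 0, 0, 2))


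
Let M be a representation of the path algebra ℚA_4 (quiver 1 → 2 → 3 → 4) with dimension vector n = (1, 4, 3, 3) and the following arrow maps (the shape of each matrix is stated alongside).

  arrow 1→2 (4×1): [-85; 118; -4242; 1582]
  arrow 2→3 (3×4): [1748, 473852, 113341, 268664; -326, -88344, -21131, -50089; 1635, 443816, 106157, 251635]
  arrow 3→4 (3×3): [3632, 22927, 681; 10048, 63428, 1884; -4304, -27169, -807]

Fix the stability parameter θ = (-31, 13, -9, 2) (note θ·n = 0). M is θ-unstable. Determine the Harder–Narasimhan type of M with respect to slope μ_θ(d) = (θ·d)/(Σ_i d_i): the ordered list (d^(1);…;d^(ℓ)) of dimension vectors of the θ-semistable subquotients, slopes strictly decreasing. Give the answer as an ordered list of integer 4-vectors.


Via rank(M_{q-1}∘⋯∘M_p): M ≅ I[1,4], I[2,2], I[2,3]^2, I[4,4]^2.
μ_θ-semistable layers: μ^(1)=13; μ^(2)=2; μ^(3)=-31

((0, 1, 0, 0); (0, 3, 3, 3); (1, 0, 0, 0))


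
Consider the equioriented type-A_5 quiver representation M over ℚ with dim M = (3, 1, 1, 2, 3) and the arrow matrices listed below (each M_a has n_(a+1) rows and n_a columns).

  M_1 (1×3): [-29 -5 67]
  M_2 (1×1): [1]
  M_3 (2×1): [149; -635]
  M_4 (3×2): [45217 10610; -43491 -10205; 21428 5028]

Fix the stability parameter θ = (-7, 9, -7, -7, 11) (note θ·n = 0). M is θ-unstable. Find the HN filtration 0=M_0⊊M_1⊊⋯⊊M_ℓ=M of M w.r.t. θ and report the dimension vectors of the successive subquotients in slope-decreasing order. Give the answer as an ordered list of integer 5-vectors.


Barcode: M ≅ I[1,1]^2, I[1,5], I[4,5], I[5,5]. HN layers by μ_θ (3 steps, strictly decreasing):
  μ^(1)=11; μ^(2)=-5/3; μ^(3)=-7

((0, 0, 0, 0, 3); (0, 1, 1, 1, 0); (3, 0, 0, 1, 0))


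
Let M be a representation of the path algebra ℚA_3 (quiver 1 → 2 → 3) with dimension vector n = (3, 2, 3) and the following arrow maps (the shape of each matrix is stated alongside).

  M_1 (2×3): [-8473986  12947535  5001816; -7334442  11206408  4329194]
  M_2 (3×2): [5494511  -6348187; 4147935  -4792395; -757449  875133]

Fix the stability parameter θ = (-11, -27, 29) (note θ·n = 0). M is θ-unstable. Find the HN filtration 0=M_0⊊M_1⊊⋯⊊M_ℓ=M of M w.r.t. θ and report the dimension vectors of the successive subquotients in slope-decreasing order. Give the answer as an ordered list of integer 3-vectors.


Interval decomposition of M: I[1,1], I[1,2], I[1,3], I[3,3]^2.
HN type (ℓ=3): μ^(1)=29; μ^(2)=-11; μ^(3)=-19

((0, 0, 3); (1, 0, 0); (2, 2, 0))


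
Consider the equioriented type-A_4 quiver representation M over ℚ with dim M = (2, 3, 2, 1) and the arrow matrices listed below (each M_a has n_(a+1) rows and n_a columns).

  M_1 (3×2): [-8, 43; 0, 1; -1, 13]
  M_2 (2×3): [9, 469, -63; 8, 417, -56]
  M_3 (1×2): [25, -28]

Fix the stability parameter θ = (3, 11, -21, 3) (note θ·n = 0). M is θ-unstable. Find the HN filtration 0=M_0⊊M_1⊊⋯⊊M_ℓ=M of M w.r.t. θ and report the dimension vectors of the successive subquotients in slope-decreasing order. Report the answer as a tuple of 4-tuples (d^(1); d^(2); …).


Via rank(M_{q-1}∘⋯∘M_p): M ≅ I[1,3], I[1,4], I[2,2].
μ_θ-semistable layers: μ^(1)=11; μ^(2)=3; μ^(3)=-7/3

((0, 1, 0, 0); (0, 0, 0, 1); (2, 2, 2, 0))


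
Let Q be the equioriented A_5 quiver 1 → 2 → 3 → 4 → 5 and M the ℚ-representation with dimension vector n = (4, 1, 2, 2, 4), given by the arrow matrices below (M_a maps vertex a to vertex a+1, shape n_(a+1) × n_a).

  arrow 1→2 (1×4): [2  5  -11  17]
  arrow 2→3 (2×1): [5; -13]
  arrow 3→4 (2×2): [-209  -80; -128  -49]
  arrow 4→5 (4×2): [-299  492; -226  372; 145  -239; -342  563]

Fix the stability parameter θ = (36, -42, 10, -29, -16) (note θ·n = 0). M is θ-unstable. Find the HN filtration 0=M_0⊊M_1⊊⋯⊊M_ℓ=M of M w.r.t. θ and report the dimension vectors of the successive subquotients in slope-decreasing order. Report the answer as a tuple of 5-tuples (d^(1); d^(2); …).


Interval decomposition of M: I[1,1]^3, I[1,5], I[3,5], I[5,5]^2.
HN type (ℓ=4): μ^(1)=36; μ^(2)=-41/5; μ^(3)=-35/3; μ^(4)=-16

((3, 0, 0, 0, 0); (1, 1, 1, 1, 1); (0, 0, 1, 1, 1); (0, 0, 0, 0, 2))
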